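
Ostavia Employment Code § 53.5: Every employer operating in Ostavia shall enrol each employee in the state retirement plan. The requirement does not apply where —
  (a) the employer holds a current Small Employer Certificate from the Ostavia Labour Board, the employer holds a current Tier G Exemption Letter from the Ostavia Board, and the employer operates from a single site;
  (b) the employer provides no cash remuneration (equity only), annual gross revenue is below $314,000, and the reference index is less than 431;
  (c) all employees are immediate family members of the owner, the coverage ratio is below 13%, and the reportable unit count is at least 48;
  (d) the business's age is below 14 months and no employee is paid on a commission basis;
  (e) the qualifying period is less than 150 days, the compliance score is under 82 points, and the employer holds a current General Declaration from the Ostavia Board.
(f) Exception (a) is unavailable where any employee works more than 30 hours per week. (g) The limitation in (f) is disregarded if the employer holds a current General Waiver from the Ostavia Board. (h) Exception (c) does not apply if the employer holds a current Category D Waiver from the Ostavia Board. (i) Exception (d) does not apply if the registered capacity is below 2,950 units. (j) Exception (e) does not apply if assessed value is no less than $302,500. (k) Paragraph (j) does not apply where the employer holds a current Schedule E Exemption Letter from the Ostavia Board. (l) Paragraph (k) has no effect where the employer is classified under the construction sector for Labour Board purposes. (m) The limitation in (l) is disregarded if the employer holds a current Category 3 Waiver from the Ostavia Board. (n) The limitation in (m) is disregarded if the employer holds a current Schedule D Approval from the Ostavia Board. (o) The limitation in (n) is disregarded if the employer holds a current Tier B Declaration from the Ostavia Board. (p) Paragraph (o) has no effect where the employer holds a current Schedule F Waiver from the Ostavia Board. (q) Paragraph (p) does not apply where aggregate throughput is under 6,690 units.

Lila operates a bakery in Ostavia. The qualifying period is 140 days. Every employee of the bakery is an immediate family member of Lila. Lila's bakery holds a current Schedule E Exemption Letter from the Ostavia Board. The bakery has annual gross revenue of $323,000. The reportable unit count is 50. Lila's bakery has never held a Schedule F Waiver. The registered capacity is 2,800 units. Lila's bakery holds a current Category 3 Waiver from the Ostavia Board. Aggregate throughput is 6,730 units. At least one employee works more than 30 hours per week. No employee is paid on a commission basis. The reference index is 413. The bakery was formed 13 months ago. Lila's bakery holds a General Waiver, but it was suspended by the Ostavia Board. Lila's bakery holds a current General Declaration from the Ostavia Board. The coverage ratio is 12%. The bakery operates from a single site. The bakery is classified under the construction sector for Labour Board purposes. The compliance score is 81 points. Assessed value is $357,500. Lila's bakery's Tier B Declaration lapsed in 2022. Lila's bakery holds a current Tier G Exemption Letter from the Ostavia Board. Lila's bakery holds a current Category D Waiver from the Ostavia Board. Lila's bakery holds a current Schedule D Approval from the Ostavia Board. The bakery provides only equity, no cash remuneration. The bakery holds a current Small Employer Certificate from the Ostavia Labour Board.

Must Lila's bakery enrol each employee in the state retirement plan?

Exception (a): a current Small Employer Certificate is held; a current Tier G Exemption Letter is held; the employer operates from a single site — every condition holds. But: (f) is triggered — at least one employee exceeds 30 hours/week. (g) does not operate here (the General Waiver is not current), so (f) stands. Exception (a) does not apply.
Exception (b) requires that annual gross revenue is below $314,000; but annual gross revenue is $323,000, not below $314,000, so (b) is unavailable.
Exception (c)'s conditions are all satisfied: every employee is an immediate family member; the coverage ratio is 12%, below the 13% limit; the reportable unit count is 50, meeting the 48 threshold. But: (h) operates — a current Category D Waiver is held. Exception (c) does not apply.
Exception (d) is satisfied on its face — the business's age is 13 months, below the 14 months limit; no employee is paid on commission. But applying paragraph (i): (i) operates against (d): the registered capacity is 2,800 units, below the 2,950 units limit. (d) is therefore removed.
Exception (e) is satisfied on its face — the qualifying period is 140 days, less than the 150 days limit; the compliance score is 81 points, under the 82 points limit; a current General Declaration is held. Turning to paragraphs (j)–(q): (j) is engaged — assessed value is $357,500, meeting the $302,500 threshold. (k) is triggered (a current Schedule E Exemption Letter is held), but is itself disapplied by (l): (l) operates against (k): the bakery is classified under the construction sector. (m) would limit (l) — a current Category 3 Waiver is held — but (n) sets (m) aside: (n) operates against (m): a current Schedule D Approval is held. (o), which would lift (n), does not operate here — there is no Tier B Declaration in force. (e) is therefore removed.
None of the exceptions is available; § 53.5 applies in full.

Yes — Lila's bakery must enrol each employee in the state retirement plan.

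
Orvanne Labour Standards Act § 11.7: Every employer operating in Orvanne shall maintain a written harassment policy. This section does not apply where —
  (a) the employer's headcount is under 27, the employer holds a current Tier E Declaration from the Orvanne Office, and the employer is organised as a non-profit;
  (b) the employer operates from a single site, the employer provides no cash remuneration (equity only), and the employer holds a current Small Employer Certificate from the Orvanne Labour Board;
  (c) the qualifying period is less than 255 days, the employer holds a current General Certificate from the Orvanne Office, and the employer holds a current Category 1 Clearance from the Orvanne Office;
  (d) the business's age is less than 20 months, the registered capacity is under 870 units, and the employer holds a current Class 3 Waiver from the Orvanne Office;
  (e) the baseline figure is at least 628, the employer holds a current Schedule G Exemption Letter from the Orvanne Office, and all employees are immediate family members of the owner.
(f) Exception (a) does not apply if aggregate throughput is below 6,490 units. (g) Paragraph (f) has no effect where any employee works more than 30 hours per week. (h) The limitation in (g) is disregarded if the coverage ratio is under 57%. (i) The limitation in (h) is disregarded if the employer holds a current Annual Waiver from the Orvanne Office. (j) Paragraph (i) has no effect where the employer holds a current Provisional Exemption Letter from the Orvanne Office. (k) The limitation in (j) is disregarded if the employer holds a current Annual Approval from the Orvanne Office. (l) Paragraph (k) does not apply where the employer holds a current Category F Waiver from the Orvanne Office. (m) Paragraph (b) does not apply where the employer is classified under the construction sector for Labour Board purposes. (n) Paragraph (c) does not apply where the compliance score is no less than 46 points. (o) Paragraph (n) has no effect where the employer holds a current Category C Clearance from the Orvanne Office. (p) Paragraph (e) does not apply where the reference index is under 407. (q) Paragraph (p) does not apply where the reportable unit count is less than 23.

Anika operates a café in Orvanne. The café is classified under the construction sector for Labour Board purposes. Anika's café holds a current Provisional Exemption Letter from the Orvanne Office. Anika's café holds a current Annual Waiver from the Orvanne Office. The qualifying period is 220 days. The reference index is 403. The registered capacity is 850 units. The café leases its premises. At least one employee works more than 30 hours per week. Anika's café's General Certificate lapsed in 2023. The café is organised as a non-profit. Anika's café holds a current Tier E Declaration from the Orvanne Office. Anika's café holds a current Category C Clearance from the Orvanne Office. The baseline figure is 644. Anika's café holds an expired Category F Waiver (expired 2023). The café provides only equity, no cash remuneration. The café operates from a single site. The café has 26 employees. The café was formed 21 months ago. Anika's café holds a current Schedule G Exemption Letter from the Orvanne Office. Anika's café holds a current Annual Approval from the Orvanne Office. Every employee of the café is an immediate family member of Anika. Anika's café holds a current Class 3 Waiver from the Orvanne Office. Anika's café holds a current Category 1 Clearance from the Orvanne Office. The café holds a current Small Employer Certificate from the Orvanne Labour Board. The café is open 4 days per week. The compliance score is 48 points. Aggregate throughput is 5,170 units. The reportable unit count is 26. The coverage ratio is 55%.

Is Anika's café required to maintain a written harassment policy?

All of (a)'s requirements are met (the employer's headcount is 26, under the 27 limit; a current Tier E Declaration is held; the employer is a non-profit). Under paragraphs (f)–(l): (f) would limit (a) — aggregate throughput is 5,170 units, below the 6,490 units limit — but (g) sets (f) aside: (g) operates — at least one employee exceeds 30 hours/week. (h) would limit (g) — the coverage ratio is 55%, under the 57% limit — but (i) sets (h) aside: (i) operates — a current Annual Waiver is held. (j) would limit (i) — a current Provisional Exemption Letter is held — but (k) sets (j) aside: (k) applies — a current Annual Approval is held. (l), which would lift (k), is not engaged — the Category F Waiver is not current. So (a) applies.
All of (b)'s requirements are met (the employer operates from a single site; remuneration is equity-only; a current Small Employer Certificate is held). But applying paragraph (m): (m) operates against (b): the café is classified under the construction sector. Exception (b) does not apply.
Exception (c) fails — no current General Certificate is held.
Exception (d) fails — the business's age is 21 months, not less than 20 months.
All of (e)'s requirements are met (the baseline figure is 644, meeting the 628 threshold; a current Schedule G Exemption Letter is held; every employee is an immediate family member). But applying paragraphs (p)–(q): (p) operates against (e): the reference index is 403, under the 407 limit. (q) does not operate here (the reportable unit count is 26, not less than 23), so (p) stands. So (e) is unavailable.

No — exception (a) applies; Anika's café is not required to maintain a written harassment policy.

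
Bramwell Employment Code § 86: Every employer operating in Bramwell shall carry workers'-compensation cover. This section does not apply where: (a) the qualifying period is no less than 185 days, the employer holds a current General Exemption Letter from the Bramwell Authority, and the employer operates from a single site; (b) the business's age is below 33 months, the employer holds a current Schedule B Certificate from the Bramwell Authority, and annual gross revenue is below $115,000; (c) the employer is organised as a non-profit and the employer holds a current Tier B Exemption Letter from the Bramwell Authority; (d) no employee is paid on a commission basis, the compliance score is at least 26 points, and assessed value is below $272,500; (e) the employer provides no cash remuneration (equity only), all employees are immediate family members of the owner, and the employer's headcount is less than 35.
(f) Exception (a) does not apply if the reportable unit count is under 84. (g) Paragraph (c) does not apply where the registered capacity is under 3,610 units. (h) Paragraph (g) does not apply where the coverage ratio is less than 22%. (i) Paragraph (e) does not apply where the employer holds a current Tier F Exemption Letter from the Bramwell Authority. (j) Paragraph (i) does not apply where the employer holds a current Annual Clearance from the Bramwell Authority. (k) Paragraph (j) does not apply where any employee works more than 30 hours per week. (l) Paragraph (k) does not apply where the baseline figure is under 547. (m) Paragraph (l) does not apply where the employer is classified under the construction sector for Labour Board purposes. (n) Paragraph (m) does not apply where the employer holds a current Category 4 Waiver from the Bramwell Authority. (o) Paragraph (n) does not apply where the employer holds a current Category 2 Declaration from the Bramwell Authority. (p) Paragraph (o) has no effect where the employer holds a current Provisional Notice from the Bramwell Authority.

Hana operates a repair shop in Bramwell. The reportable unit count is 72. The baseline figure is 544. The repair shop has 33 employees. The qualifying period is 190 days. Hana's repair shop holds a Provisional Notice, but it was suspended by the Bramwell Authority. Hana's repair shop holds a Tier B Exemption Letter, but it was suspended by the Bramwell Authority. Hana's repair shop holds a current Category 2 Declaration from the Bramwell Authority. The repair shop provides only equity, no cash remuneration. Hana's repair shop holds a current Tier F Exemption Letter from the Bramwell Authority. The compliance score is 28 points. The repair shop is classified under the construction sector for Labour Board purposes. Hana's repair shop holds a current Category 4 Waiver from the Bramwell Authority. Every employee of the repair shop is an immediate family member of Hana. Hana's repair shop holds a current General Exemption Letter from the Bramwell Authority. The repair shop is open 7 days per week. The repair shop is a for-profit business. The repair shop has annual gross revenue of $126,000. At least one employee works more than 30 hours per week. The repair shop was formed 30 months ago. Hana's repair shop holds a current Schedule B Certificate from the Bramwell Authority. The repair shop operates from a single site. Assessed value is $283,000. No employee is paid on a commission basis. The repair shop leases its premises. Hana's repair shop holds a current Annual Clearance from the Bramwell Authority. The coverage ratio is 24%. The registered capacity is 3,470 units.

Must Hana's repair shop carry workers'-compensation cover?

Yes — Hana's repair shop must carry workers'-compensation cover.

All of (a)'s requirements are met (the qualifying period is 190 days, meeting the 185 days threshold; a current General Exemption Letter is held; the employer operates from a single site). Turning to paragraph (f): (f) operates against (a): the reportable unit count is 72, under the 84 limit. So (a) is unavailable.
Exception (b) fails — annual gross revenue is $126,000, not below $115,000.
Exception (c) requires that the employer is organised as a non-profit; but the employer is for-profit, so (c) is unavailable.
Exception (d) does not apply: assessed value is $283,000, not below $272,500.
Exception (e)'s conditions are all satisfied: remuneration is equity-only; every employee is an immediate family member; the employer's headcount is 33, less than the 35 limit. Turning to paragraphs (i)–(p): (i) applies — a current Tier F Exemption Letter is held. (j) would limit (i) — a current Annual Clearance is held — but (k) sets (j) aside: (k) applies — at least one employee exceeds 30 hours/week. (l) would limit (k) — the baseline figure is 544, under the 547 limit — but (m) sets (l) aside: (m) is triggered — the repair shop is classified under the construction sector. (n) would limit (m) — a current Category 4 Waiver is held — but (o) sets (n) aside: (o) operates — a current Category 2 Declaration is held. (p), which would lift (o), is inapplicable — the Provisional Notice is not current. So (e) is unavailable.
No exception is made out. Hana's repair shop falls within the general rule.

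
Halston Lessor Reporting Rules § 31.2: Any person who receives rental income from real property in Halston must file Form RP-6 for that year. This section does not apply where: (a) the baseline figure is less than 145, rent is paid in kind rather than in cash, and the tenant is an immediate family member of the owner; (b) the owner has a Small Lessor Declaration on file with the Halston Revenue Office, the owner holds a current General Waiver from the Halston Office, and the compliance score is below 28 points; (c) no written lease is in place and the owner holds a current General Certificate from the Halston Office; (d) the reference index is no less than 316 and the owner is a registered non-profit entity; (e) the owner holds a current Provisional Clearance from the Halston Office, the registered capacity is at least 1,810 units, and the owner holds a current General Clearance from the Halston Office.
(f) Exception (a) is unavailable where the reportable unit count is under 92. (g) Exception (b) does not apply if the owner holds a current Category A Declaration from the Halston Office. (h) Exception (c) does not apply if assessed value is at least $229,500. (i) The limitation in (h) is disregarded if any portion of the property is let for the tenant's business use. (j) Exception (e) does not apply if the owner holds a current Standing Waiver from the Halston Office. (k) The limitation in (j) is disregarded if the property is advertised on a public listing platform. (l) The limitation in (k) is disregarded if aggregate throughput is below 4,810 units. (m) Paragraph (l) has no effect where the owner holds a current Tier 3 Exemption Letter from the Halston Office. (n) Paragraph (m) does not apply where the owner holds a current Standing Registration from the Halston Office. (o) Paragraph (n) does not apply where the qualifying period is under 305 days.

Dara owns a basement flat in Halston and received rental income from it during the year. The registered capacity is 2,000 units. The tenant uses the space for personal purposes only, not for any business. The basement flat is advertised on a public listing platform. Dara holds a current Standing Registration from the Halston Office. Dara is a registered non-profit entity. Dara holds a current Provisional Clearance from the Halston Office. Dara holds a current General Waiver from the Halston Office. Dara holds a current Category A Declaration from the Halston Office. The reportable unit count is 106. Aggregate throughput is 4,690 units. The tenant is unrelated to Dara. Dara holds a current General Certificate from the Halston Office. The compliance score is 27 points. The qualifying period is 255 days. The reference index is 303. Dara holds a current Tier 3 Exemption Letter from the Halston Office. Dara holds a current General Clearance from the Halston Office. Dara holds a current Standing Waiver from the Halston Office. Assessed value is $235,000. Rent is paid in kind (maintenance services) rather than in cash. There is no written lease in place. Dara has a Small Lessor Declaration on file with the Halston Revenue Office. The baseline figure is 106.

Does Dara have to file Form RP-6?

Exception (a) fails — the tenant is unrelated to the owner.
Exception (b): a Small Lessor Declaration is on file; a current General Waiver is held; the compliance score is 27 points, below the 28 points limit — every condition holds. But: (g) operates against (b): a current Category A Declaration is held. So (b) is unavailable.
Exception (c) is satisfied on its face — there is no written lease; a current General Certificate is held. But applying paragraphs (h)–(i): (h) applies — assessed value is $235,000, meeting the $229,500 threshold. (i), which would lift (h), is inapplicable — the space is used for personal purposes only. (c) is therefore removed.
Exception (d) requires that the reference index is no less than 316; but the reference index is 303, short of 316, so (d) is unavailable.
All of (e)'s requirements are met (a current Provisional Clearance is held; the registered capacity is 2,000 units, meeting the 1,810 units threshold; a current General Clearance is held). As to paragraphs (j)–(o): (j) would limit (e) — a current Standing Waiver is held — but (k) sets (j) aside: (k) applies — the property is publicly advertised. (l) applies (aggregate throughput is 4,690 units, below the 4,810 units limit), but is itself disapplied by (m): (m) operates against (l): a current Tier 3 Exemption Letter is held. (n) would limit (m) — a current Standing Registration is held — but (o) sets (n) aside: (o) operates — the qualifying period is 255 days, under the 305 days limit. Exception (e) stands.

No — exception (e) applies; Dara is not required to file Form RP-6.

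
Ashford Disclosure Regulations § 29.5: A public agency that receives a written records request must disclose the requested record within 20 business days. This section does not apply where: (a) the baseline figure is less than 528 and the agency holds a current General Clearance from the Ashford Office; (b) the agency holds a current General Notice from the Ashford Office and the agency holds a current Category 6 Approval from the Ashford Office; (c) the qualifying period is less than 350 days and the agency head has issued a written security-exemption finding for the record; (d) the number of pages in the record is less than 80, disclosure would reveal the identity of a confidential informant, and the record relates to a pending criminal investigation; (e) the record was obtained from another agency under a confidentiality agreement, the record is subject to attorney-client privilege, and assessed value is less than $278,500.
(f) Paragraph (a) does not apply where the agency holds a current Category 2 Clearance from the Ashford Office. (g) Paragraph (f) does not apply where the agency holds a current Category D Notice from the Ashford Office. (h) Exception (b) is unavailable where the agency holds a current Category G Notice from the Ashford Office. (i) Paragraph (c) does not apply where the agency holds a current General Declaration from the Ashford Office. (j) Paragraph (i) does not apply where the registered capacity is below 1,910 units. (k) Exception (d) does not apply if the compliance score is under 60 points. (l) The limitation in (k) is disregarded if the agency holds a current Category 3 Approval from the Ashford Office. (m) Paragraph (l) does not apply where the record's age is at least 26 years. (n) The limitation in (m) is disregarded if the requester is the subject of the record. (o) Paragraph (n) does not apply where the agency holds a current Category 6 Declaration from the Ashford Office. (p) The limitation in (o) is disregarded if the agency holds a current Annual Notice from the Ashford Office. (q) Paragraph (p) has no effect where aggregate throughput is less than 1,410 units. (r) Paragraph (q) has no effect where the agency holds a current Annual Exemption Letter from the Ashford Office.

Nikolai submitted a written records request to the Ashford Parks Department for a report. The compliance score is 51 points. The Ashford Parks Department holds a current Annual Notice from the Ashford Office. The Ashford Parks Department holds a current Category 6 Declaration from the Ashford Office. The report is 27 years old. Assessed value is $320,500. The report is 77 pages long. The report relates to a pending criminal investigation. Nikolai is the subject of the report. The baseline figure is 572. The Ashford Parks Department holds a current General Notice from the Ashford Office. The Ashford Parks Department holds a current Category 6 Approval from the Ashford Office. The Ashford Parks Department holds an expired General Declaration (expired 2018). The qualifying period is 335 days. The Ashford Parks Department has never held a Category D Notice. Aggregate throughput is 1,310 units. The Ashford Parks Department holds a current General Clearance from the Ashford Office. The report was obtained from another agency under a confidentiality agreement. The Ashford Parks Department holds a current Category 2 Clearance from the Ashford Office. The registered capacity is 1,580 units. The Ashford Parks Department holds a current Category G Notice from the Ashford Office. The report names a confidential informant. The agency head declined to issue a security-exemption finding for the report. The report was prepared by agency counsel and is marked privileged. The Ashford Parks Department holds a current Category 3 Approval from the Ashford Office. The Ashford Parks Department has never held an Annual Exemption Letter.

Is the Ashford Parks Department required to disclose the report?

Exception (a) fails — the baseline figure is 572, not less than 528.
Exception (b) is satisfied on its face — a current General Notice is held; a current Category 6 Approval is held. Turning to paragraph (h): (h) operates against (b): a current Category G Notice is held. Exception (b) does not apply.
Exception (c) fails — the agency head declined to issue a security-exemption finding.
Exception (d) is satisfied on its face — the number of pages in the record is 77, less than the 80 limit; the report names a confidential informant; the report relates to a pending investigation. But applying paragraphs (k)–(r): (k) is triggered — the compliance score is 51 points, under the 60 points limit. (l) operates (a current Category 3 Approval is held), but yields to (m): (m) is engaged — the record's age is 27 years, meeting the 26 years threshold. (n) is triggered (Nikolai is the subject of the report), but is overridden by (o): (o) operates against (n): a current Category 6 Declaration is held. (p) would limit (o) — a current Annual Notice is held — but (q) sets (p) aside: (q) operates against (p): aggregate throughput is 1,310 units, less than the 1,410 units limit. (r) is inapplicable (the Annual Exemption Letter is not current), so (q) stands. Exception (d) does not apply.
Exception (e) fails — assessed value is $320,500, not less than $278,500.
No exception is made out. the Ashford Parks Department falls within the general rule.

Yes — the Ashford Parks Department must disclose the report.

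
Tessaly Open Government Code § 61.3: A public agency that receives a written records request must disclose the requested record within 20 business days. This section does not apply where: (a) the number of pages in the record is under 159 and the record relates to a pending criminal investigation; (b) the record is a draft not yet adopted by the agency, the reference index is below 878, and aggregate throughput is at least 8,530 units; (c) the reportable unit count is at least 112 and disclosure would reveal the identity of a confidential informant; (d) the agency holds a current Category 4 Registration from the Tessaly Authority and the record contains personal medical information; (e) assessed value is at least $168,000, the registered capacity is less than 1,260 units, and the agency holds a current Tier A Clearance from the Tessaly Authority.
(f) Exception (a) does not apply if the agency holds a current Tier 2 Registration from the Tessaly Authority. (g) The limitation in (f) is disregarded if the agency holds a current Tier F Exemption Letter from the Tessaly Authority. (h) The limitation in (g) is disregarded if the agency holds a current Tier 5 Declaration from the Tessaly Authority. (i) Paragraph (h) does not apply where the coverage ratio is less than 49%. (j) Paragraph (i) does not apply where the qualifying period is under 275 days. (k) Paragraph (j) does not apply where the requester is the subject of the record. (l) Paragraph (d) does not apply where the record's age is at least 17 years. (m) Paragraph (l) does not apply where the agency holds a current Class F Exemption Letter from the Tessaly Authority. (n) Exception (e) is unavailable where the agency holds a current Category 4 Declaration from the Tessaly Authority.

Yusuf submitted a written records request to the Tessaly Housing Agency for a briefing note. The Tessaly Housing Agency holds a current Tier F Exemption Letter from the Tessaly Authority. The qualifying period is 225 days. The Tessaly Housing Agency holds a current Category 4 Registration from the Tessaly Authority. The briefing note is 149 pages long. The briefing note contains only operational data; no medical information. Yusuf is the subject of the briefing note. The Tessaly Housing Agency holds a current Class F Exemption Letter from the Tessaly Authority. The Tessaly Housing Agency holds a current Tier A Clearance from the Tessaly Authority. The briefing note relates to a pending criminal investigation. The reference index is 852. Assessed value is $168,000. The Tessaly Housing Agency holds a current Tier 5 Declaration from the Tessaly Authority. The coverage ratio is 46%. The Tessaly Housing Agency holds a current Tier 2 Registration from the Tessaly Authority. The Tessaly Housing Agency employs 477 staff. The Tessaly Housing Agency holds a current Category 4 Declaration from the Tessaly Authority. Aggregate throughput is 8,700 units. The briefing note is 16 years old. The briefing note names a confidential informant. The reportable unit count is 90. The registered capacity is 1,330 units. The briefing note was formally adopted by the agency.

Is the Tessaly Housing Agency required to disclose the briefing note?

Exception (a)'s conditions are all satisfied: the number of pages in the record is 149, under the 159 limit; the briefing note relates to a pending investigation. Considering the limiting provisions: (f) is engaged (a current Tier 2 Registration is held), but is displaced by (g): (g) operates against (f): a current Tier F Exemption Letter is held. (h) is triggered (a current Tier 5 Declaration is held), but is overridden by (i): (i) is engaged — the coverage ratio is 46%, less than the 49% limit. (j) operates (the qualifying period is 225 days, under the 275 days limit), but yields to (k): (k) operates — Yusuf is the subject of the briefing note. (a) remains available.
Exception (b) fails — the briefing note has been formally adopted.
Exception (c) fails — the reportable unit count is 90, short of 112.
Exception (d) does not apply: the briefing note contains only operational data.
Exception (e) requires that the registered capacity is less than 1,260 units; but the registered capacity is 1,330 units, not less than 1,260 units, so (e) is unavailable.

No — exception (a) applies; the Tessaly Housing Agency is not required to disclose the briefing note.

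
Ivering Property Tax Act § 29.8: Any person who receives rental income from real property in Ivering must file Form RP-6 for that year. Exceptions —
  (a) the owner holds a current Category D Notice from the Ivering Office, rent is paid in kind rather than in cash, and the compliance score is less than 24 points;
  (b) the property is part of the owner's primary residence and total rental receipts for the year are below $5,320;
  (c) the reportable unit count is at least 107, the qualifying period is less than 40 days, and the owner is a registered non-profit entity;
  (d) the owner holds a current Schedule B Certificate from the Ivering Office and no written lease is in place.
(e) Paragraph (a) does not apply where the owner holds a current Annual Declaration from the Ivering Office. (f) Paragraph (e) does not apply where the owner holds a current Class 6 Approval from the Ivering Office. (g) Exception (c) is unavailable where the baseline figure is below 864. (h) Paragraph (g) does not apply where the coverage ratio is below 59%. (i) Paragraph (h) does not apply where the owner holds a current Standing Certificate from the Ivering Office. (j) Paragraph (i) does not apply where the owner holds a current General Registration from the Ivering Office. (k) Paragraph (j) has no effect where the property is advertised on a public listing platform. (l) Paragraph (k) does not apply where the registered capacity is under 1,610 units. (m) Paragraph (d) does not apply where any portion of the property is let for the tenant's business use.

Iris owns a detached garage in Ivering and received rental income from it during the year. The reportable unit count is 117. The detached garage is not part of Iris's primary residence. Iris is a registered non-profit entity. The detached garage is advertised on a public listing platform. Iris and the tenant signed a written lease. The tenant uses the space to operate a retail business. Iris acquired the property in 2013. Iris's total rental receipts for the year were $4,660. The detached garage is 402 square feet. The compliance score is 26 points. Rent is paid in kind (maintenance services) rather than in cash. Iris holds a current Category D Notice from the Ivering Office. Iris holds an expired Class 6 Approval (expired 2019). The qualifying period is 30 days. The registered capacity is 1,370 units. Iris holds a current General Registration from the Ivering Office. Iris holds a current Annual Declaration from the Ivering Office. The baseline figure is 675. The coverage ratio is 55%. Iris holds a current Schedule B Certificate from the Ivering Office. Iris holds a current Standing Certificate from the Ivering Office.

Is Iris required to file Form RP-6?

No — exception (c) applies; Iris is not required to file Form RP-6.

Exception (a) requires that the compliance score is less than 24 points; but the compliance score is 26 points, not less than 24 points, so (a) is unavailable.
Exception (b) fails — the detached garage is not part of the primary residence.
Exception (c): the reportable unit count is 117, meeting the 107 threshold; the qualifying period is 30 days, less than the 40 days limit; Iris is a registered non-profit — every condition holds. Considering the limiting provisions: (g) operates (the baseline figure is 675, below the 864 limit), but is displaced by (h): (h) operates against (g): the coverage ratio is 55%, below the 59% limit. (i) would limit (h) — a current Standing Certificate is held — but (j) sets (i) aside: (j) is triggered — a current General Registration is held. (k) would limit (j) — the property is publicly advertised — but (l) sets (k) aside: (l) operates against (k): the registered capacity is 1,370 units, under the 1,610 units limit. (c) remains available.
Exception (d) does not apply: a written lease is in place.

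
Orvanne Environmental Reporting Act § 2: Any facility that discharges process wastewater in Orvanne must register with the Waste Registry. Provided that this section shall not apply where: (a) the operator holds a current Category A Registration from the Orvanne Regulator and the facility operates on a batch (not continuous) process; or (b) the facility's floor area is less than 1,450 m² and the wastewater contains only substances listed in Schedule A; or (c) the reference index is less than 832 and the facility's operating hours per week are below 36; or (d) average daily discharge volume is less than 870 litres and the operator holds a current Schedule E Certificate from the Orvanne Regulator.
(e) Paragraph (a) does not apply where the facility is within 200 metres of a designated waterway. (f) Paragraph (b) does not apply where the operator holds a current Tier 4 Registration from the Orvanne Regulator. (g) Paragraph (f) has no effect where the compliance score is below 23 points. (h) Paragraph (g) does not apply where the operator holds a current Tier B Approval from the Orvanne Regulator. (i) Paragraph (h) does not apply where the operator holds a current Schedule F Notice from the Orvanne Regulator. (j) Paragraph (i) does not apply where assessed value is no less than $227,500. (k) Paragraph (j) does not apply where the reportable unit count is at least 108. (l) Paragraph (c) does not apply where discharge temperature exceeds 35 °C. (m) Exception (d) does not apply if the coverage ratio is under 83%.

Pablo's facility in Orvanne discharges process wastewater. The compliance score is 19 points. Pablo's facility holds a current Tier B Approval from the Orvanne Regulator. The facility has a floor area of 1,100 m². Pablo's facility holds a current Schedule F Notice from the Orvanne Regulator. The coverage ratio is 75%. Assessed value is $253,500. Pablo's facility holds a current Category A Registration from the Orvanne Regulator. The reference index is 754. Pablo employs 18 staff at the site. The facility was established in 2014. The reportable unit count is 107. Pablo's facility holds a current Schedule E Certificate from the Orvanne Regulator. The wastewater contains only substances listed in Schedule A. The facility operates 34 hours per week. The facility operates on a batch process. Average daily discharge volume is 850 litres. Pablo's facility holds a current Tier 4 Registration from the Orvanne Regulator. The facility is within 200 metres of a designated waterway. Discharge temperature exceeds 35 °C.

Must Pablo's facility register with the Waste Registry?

Yes — Pablo's facility must register with the Waste Registry.

All of (a)'s requirements are met (a current Category A Registration is held; the facility operates on a batch process). However, paragraph (e) must be considered: (e) operates against (a): the facility is within 200 m of a designated waterway. Exception (a) does not apply.
Exception (b) is satisfied on its face — the facility's floor area is 1,100 m², less than the 1,450 m² limit; the wastewater is Schedule-A-only. But: (f) operates against (b): a current Tier 4 Registration is held. (g) would limit (f) — the compliance score is 19 points, below the 23 points limit — but (h) sets (g) aside: (h) operates against (g): a current Tier B Approval is held. (i) applies (a current Schedule F Notice is held), but is displaced by (j): (j) operates against (i): assessed value is $253,500, meeting the $227,500 threshold. (k) does not operate here (the reportable unit count is 107, short of 108), so (j) stands. Exception (b) does not apply.
Exception (c): the reference index is 754, less than the 832 limit; the facility's operating hours per week are 34, below the 36 limit — every condition holds. But applying paragraph (l): (l) applies — discharge temperature exceeds 35 °C. (c) is therefore removed.
Exception (d): average daily discharge volume is 850 litres, less than the 870 litres limit; a current Schedule E Certificate is held — every condition holds. Turning to paragraph (m): (m) is engaged — the coverage ratio is 75%, under the 83% limit. So (d) is unavailable.
No exception displaces § 2.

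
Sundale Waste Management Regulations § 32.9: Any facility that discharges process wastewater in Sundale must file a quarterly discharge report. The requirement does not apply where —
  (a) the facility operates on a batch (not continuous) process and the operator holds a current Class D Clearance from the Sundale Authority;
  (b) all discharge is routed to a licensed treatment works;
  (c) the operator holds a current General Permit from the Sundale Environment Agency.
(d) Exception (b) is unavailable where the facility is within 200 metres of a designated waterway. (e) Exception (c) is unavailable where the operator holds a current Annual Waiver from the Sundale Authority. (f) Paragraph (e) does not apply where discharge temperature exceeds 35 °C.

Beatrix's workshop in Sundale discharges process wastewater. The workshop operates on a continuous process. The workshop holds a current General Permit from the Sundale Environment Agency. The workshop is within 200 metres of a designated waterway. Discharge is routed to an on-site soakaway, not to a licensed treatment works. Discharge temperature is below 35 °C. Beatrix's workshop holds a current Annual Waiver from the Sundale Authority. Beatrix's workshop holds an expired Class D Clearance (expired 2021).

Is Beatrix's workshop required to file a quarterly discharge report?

Yes — Beatrix's workshop must file a quarterly discharge report.

Exception (a) does not apply: the facility operates on a continuous process.
Exception (b) requires that all discharge is routed to a licensed treatment works; but discharge is not routed to a licensed treatment works, so (b) is unavailable.
All of (c)'s requirements are met (a current General Permit is held). But: (e) operates against (c): a current Annual Waiver is held. (f), which would lift (e), is inapplicable — discharge temperature is below 35 °C. Exception (c) does not apply.
Every exception is unavailable, so the rule governs.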